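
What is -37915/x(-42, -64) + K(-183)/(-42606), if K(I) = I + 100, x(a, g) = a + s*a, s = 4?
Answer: 26923732/149121 ≈ 180.55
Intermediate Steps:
x(a, g) = 5*a (x(a, g) = a + 4*a = 5*a)
K(I) = 100 + I
-37915/x(-42, -64) + K(-183)/(-42606) = -37915/(5*(-42)) + (100 - 183)/(-42606) = -37915/(-210) - 83*(-1/42606) = -37915*(-1/210) + 83/42606 = 7583/42 + 83/42606 = 26923732/149121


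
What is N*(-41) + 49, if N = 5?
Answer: -156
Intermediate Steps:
N*(-41) + 49 = 5*(-41) + 49 = -205 + 49 = -156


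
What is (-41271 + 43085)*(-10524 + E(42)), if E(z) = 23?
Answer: -19048814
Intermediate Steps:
(-41271 + 43085)*(-10524 + E(42)) = (-41271 + 43085)*(-10524 + 23) = 1814*(-10501) = -19048814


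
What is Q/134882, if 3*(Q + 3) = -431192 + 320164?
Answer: -111037/404646 ≈ -0.27441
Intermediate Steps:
Q = -111037/3 (Q = -3 + (-431192 + 320164)/3 = -3 + (⅓)*(-111028) = -3 - 111028/3 = -111037/3 ≈ -37012.)
Q/134882 = -111037/3/134882 = -111037/3*1/134882 = -111037/404646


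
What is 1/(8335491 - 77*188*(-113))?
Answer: 1/9971279 ≈ 1.0029e-7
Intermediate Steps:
1/(8335491 - 77*188*(-113)) = 1/(8335491 - 14476*(-113)) = 1/(8335491 + 1635788) = 1/9971279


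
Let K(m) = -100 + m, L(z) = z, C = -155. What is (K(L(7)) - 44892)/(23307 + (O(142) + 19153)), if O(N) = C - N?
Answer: -44985/42163 ≈ -1.0669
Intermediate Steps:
O(N) = -155 - N
(K(L(7)) - 44892)/(23307 + (O(142) + 19153)) = ((-100 + 7) - 44892)/(23307 + ((-155 - 1*142) + 19153)) = (-93 - 44892)/(23307 + ((-155 - 142) + 19153)) = -44985/(23307 + (-297 + 19153)) = -44985/(23307 + 18856) = -44985/42163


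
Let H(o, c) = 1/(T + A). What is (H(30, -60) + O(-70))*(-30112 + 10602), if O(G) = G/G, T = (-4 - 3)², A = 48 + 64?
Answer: -3160620/161 ≈ -19631.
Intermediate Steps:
A = 112
T = 49 (T = (-7)² = 49)
O(G) = 1
H(o, c) = 1/161 (H(o, c) = 1/(49 + 112) = 1/161)
(H(30, -60) + O(-70))*(-30112 + 10602) = (1/161 + 1)*(-30112 + 10602) = (162/161)*(-19510) = -3160620/161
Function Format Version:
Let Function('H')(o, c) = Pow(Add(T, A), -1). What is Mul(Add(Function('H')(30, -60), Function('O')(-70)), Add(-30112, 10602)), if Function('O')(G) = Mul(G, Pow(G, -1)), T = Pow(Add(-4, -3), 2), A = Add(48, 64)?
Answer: Rational(-3160620, 161) ≈ -19631.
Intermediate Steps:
A = 112
T = 49 (T = Pow(-7, 2) = 49)
Function('O')(G) = 1
Function('H')(o, c) = Rational(1, 161) (Function('H')(o, c) = Pow(Add(49, 112), -1) = Pow(161, -1) = Rational(1, 161))
Mul(Add(Function('H')(30, -60), Function('O')(-70)), Add(-30112, 10602)) = Mul(Add(Rational(1, 161), 1), Add(-30112, 10602)) = Mul(Rational(162, 161), -19510) = Rational(-3160620, 161)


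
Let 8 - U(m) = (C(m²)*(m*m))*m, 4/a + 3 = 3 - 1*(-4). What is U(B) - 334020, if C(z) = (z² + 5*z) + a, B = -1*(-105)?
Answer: -140773857835387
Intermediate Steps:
a = 1 (a = 4/(-3 + (3 - 1*(-4))) = 4/(-3 + (3 + 4)) = 4/(-3 + 7) = 4/4 = 4*(¼) = 1)
B = 105
C(z) = 1 + z² + 5*z (C(z) = (z² + 5*z) + 1 = 1 + z² + 5*z)
U(m) = 8 - m³*(1 + m⁴ + 5*m²) (U(m) = 8 - (1 + (m²)² + 5*m²)*(m*m)*m = 8 - (1 + m⁴ + 5*m²)*m²*m = 8 - m²*(1 + m⁴ + 5*m²)*m = 8 - m³*(1 + m⁴ + 5*m²))
U(B) - 334020 = (8 - 1*105³ - 1*105⁷ - 5*105⁵) - 334020 = (8 - 1*1157625 - 1*140710042265625 - 5*12762815625) - 334020 = (8 - 1157625 - 140710042265625 - 63814078125) - 334020 = -140773857501367 - 334020 = -140773857835387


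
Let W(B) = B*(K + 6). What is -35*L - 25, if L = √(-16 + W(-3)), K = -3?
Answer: -25 - 175*I ≈ -25.0 - 175.0*I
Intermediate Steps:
W(B) = 3*B (W(B) = B*(-3 + 6) = B*3 = 3*B)
L = 5*I (L = √(-16 + 3*(-3)) = √(-16 - 9) = √(-25) = 5*I ≈ 5.0*I)
-35*L - 25 = -175*I - 25 = -25 - 175*I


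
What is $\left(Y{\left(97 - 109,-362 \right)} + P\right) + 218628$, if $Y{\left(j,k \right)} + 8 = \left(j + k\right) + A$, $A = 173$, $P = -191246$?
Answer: $27173$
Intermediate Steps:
$Y{\left(j,k \right)} = 165 + j + k$ ($Y{\left(j,k \right)} = -8 + \left(\left(j + k\right) + 173\right) = -8 + \left(173 + j + k\right) = 165 + j + k$)
$\left(Y{\left(97 - 109,-362 \right)} + P\right) + 218628 = \left(\left(165 + \left(97 - 109\right) - 362\right) - 191246\right) + 218628 = \left(\left(165 - 12 - 362\right) - 191246\right) + 218628 = \left(-209 - 191246\right) + 218628 = -191455 + 218628 = 27173$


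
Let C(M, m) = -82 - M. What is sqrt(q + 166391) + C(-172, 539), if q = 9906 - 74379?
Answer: 90 + sqrt(101918) ≈ 409.25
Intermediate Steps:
q = -64473
sqrt(q + 166391) + C(-172, 539) = sqrt(-64473 + 166391) + (-82 - 1*(-172)) = sqrt(101918) + (-82 + 172) = sqrt(101918) + 90 = 90 + sqrt(101918)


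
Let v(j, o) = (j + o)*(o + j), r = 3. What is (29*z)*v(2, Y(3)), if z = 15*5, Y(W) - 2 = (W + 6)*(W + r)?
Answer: 7316700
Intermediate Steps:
Y(W) = 2 + (3 + W)*(6 + W) (Y(W) = 2 + (W + 6)*(W + 3) = 2 + (6 + W)*(3 + W) = 2 + (3 + W)*(6 + W))
v(j, o) = (j + o)² (v(j, o) = (j + o)*(j + o) = (j + o)²)
z = 75
(29*z)*v(2, Y(3)) = (29*75)*(2 + (20 + 3² + 9*3))² = 2175*(2 + (20 + 9 + 27))² = 2175*(2 + 56)² = 2175*58² = 2175*3364 = 7316700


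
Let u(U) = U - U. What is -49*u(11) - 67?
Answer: -67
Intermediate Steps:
u(U) = 0
-49*u(11) - 67 = -49*0 - 67 = 0 - 67 = -67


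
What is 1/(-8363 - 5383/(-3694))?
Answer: -3694/30887539 ≈ -0.00011960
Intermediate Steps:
1/(-8363 - 5383/(-3694)) = 1/(-8363 - 5383*(-1/3694)) = 1/(-8363 + 5383/3694) = 1/(-30887539/3694) = -3694/30887539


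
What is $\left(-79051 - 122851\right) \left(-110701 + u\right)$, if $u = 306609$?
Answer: $-39554217016$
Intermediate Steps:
$\left(-79051 - 122851\right) \left(-110701 + u\right) = \left(-79051 - 122851\right) \left(-110701 + 306609\right) = \left(-201902\right) 195908 = -39554217016$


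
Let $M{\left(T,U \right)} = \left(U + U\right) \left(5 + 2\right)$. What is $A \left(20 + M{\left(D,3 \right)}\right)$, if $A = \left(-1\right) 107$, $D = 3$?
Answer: $-6634$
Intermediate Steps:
$A = -107$
$M{\left(T,U \right)} = 14 U$ ($M{\left(T,U \right)} = 2 U 7 = 14 U$)
$A \left(20 + M{\left(D,3 \right)}\right) = - 107 \left(20 + 14 \cdot 3\right) = - 107 \left(20 + 42\right) = \left(-107\right) 62 = -6634$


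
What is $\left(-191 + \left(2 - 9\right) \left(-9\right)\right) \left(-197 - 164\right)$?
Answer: $46208$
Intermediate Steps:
$\left(-191 + \left(2 - 9\right) \left(-9\right)\right) \left(-197 - 164\right) = \left(-191 - -63\right) \left(-361\right) = \left(-191 + 63\right) \left(-361\right) = \left(-128\right) \left(-361\right) = 46208$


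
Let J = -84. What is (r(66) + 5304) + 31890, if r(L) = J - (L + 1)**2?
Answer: 32621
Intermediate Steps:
r(L) = -84 - (1 + L)**2 (r(L) = -84 - (L + 1)**2 = -84 - (1 + L)**2)
(r(66) + 5304) + 31890 = ((-84 - (1 + 66)**2) + 5304) + 31890 = ((-84 - 1*67**2) + 5304) + 31890 = ((-84 - 1*4489) + 5304) + 31890 = ((-84 - 4489) + 5304) + 31890 = (-4573 + 5304) + 31890 = 731 + 31890 = 32621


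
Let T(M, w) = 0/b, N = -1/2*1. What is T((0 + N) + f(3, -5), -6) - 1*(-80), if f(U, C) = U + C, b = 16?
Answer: 80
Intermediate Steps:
N = -1/2 (N = -1*1/2*1 = -1/2*1 = -1/2 ≈ -0.50000)
f(U, C) = C + U
T(M, w) = 0 (T(M, w) = 0/16 = 0*(1/16) = 0)
T((0 + N) + f(3, -5), -6) - 1*(-80) = 0 - 1*(-80) = 0 + 80 = 80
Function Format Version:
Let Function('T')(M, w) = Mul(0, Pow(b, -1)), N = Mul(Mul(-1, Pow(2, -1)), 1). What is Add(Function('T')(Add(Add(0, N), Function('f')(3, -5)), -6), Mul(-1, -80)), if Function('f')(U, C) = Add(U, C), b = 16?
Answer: 80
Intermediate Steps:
N = Rational(-1, 2) (N = Mul(Mul(-1, Rational(1, 2)), 1) = Mul(Rational(-1, 2), 1) = Rational(-1, 2) ≈ -0.50000)
Function('f')(U, C) = Add(C, U)
Function('T')(M, w) = 0 (Function('T')(M, w) = Mul(0, Pow(16, -1)) = Mul(0, Rational(1, 16)) = 0)
Add(Function('T')(Add(Add(0, N), Function('f')(3, -5)), -6), Mul(-1, -80)) = Add(0, Mul(-1, -80)) = Add(0, 80) = 80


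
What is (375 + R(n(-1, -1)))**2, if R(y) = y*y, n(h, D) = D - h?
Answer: 140625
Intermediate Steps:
R(y) = y**2
(375 + R(n(-1, -1)))**2 = (375 + (-1 - 1*(-1))**2)**2 = (375 + (-1 + 1)**2)**2 = (375 + 0**2)**2 = (375 + 0)**2 = 375**2 = 140625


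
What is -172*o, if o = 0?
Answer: 0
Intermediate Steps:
-172*o = -172*0 = 0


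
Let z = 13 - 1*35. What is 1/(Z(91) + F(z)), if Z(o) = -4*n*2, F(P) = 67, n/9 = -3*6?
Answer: 1/1363 ≈ 0.00073368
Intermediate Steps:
z = -22 (z = 13 - 35 = -22)
n = -162 (n = 9*(-3*6) = 9*(-18) = -162)
Z(o) = 1296 (Z(o) = -4*(-162)*2 = 648*2 = 1296)
1/(Z(91) + F(z)) = 1/(1296 + 67) = 1/1363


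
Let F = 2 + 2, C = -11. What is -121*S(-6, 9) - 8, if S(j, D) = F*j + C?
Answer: 4227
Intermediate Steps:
F = 4
S(j, D) = -11 + 4*j (S(j, D) = 4*j - 11 = -11 + 4*j)
-121*S(-6, 9) - 8 = -121*(-11 + 4*(-6)) - 8 = -121*(-11 - 24) - 8 = -121*(-35) - 8 = 4235 - 8 = 4227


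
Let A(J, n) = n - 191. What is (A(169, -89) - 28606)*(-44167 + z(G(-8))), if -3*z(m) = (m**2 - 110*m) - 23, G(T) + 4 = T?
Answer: 3869048612/3 ≈ 1.2897e+9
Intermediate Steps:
G(T) = -4 + T
A(J, n) = -191 + n
z(m) = 23/3 - m**2/3 + 110*m/3 (z(m) = -((m**2 - 110*m) - 23)/3 = -(-23 + m**2 - 110*m)/3 = 23/3 - m**2/3 + 110*m/3)
(A(169, -89) - 28606)*(-44167 + z(G(-8))) = ((-191 - 89) - 28606)*(-44167 + (23/3 - (-4 - 8)**2/3 + 110*(-4 - 8)/3)) = (-280 - 28606)*(-44167 + (23/3 - 1/3*(-12)**2 + (110/3)*(-12))) = -28886*(-44167 + (23/3 - 1/3*144 - 440)) = -28886*(-44167 + (23/3 - 48 - 440)) = -28886*(-44167 - 1441/3) = -28886*(-133942/3) = 3869048612/3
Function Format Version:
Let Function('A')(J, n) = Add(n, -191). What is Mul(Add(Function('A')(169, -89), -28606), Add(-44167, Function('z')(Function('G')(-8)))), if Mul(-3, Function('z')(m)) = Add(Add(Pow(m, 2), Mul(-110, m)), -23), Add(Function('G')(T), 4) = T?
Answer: Rational(3869048612, 3) ≈ 1.2897e+9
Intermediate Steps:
Function('G')(T) = Add(-4, T)
Function('A')(J, n) = Add(-191, n)
Function('z')(m) = Add(Rational(23, 3), Mul(Rational(-1, 3), Pow(m, 2)), Mul(Rational(110, 3), m)) (Function('z')(m) = Mul(Rational(-1, 3), Add(Add(Pow(m, 2), Mul(-110, m)), -23)) = Mul(Rational(-1, 3), Add(-23, Pow(m, 2), Mul(-110, m))) = Add(Rational(23, 3), Mul(Rational(-1, 3), Pow(m, 2)), Mul(Rational(110, 3), m)))
Mul(Add(Function('A')(169, -89), -28606), Add(-44167, Function('z')(Function('G')(-8)))) = Mul(Add(Add(-191, -89), -28606), Add(-44167, Add(Rational(23, 3), Mul(Rational(-1, 3), Pow(Add(-4, -8), 2)), Mul(Rational(110, 3), Add(-4, -8))))) = Mul(Add(-280, -28606), Add(-44167, Add(Rational(23, 3), Mul(Rational(-1, 3), Pow(-12, 2)), Mul(Rational(110, 3), -12)))) = Mul(-28886, Add(-44167, Add(Rational(23, 3), Mul(Rational(-1, 3), 144), -440))) = Mul(-28886, Add(-44167, Add(Rational(23, 3), -48, -440))) = Mul(-28886, Add(-44167, Rational(-1441, 3))) = Mul(-28886, Rational(-133942, 3)) = Rational(3869048612, 3)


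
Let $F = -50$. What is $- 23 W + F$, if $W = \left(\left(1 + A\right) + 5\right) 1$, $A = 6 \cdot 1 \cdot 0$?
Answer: $-188$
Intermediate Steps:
$A = 0$ ($A = 6 \cdot 0 = 0$)
$W = 6$ ($W = \left(\left(1 + 0\right) + 5\right) 1 = \left(1 + 5\right) 1 = 6 \cdot 1 = 6$)
$- 23 W + F = \left(-23\right) 6 - 50 = -138 - 50 = -188$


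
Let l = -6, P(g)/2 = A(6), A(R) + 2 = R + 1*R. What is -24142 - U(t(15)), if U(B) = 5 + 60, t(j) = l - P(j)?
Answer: -24207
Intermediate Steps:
A(R) = -2 + 2*R (A(R) = -2 + (R + 1*R) = -2 + (R + R) = -2 + 2*R)
P(g) = 20 (P(g) = 2*(-2 + 2*6) = 2*(-2 + 12) = 2*10 = 20)
t(j) = -26 (t(j) = -6 - 1*20 = -6 - 20 = -26)
U(B) = 65
-24142 - U(t(15)) = -24142 - 1*65 = -24142 - 65 = -24207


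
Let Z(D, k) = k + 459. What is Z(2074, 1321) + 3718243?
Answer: 3720023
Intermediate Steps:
Z(D, k) = 459 + k
Z(2074, 1321) + 3718243 = (459 + 1321) + 3718243 = 1780 + 3718243 = 3720023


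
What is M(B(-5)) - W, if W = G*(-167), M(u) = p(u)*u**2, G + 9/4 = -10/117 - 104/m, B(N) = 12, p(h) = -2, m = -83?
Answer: -18208921/38844 ≈ -468.77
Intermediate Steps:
G = -42047/38844 (G = -9/4 + (-10/117 - 104/(-83)) = -9/4 + (-10*1/117 - 104*(-1/83)) = -9/4 + (-10/117 + 104/83) = -9/4 + 11338/9711 = -42047/38844 ≈ -1.0825)
M(u) = -2*u**2
W = 7021849/38844 (W = -42047/38844*(-167) = 7021849/38844 ≈ 180.77)
M(B(-5)) - W = -2*12**2 - 1*7021849/38844 = -2*144 - 7021849/38844 = -288 - 7021849/38844 = -18208921/38844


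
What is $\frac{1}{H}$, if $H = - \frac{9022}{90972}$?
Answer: $- \frac{45486}{4511} \approx -10.083$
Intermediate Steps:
$H = - \frac{4511}{45486}$ ($H = \left(-9022\right) \frac{1}{90972} = - \frac{4511}{45486} \approx -0.099173$)
$\frac{1}{H} = \frac{1}{- \frac{4511}{45486}} = - \frac{45486}{4511}$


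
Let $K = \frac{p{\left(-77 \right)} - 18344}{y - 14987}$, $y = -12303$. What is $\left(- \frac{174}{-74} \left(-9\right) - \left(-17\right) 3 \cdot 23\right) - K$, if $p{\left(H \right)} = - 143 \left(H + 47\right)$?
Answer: $\frac{581262611}{504865} \approx 1151.3$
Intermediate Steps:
$p{\left(H \right)} = -6721 - 143 H$ ($p{\left(H \right)} = - 143 \left(47 + H\right) = -6721 - 143 H$)
$K = \frac{7027}{13645}$ ($K = \frac{\left(-6721 - -11011\right) - 18344}{-12303 - 14987} = \frac{\left(-6721 + 11011\right) - 18344}{-27290} = \left(4290 - 18344\right) \left(- \frac{1}{27290}\right) = \left(-14054\right) \left(- \frac{1}{27290}\right) = \frac{7027}{13645} \approx 0.51499$)
$\left(- \frac{174}{-74} \left(-9\right) - \left(-17\right) 3 \cdot 23\right) - K = \left(- \frac{174}{-74} \left(-9\right) - \left(-17\right) 3 \cdot 23\right) - \frac{7027}{13645} = \left(\left(-174\right) \left(- \frac{1}{74}\right) \left(-9\right) - \left(-51\right) 23\right) - \frac{7027}{13645} = \left(\frac{87}{37} \left(-9\right) - -1173\right) - \frac{7027}{13645} = \left(- \frac{783}{37} + 1173\right) - \frac{7027}{13645} = \frac{42618}{37} - \frac{7027}{13645} = \frac{581262611}{504865}$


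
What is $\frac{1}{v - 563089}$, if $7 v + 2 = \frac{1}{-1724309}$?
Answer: $- \frac{12070163}{6796579462126} \approx -1.7759 \cdot 10^{-6}$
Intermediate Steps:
$v = - \frac{3448619}{12070163}$ ($v = - \frac{2}{7} + \frac{1}{7 \left(-1724309\right)} = - \frac{2}{7} + \frac{1}{7} \left(- \frac{1}{1724309}\right) = - \frac{2}{7} - \frac{1}{12070163} = - \frac{3448619}{12070163} \approx -0.28571$)
$\frac{1}{v - 563089} = \frac{1}{- \frac{3448619}{12070163} - 563089} = \frac{1}{- \frac{6796579462126}{12070163}} = - \frac{12070163}{6796579462126}$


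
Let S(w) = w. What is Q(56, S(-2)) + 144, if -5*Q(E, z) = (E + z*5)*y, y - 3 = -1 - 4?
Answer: 812/5 ≈ 162.40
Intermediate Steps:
y = -2 (y = 3 + (-1 - 4) = 3 - 5 = -2)
Q(E, z) = 2*z + 2*E/5 (Q(E, z) = -(E + z*5)*(-2)/5 = -(E + 5*z)*(-2)/5 = -(-10*z - 2*E)/5 = 2*z + 2*E/5)
Q(56, S(-2)) + 144 = (2*(-2) + (⅖)*56) + 144 = (-4 + 112/5) + 144 = 92/5 + 144 = 812/5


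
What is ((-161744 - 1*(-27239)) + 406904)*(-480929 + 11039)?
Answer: -127997566110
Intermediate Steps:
((-161744 - 1*(-27239)) + 406904)*(-480929 + 11039) = ((-161744 + 27239) + 406904)*(-469890) = (-134505 + 406904)*(-469890) = 272399*(-469890) = -127997566110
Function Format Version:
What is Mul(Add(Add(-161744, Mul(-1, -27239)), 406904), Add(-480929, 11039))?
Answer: -127997566110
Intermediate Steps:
Mul(Add(Add(-161744, Mul(-1, -27239)), 406904), Add(-480929, 11039)) = Mul(Add(Add(-161744, 27239), 406904), -469890) = Mul(Add(-134505, 406904), -469890) = Mul(272399, -469890) = -127997566110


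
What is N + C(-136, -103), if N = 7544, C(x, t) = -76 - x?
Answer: 7604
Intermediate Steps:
N + C(-136, -103) = 7544 + (-76 - 1*(-136)) = 7544 + (-76 + 136) = 7544 + 60 = 7604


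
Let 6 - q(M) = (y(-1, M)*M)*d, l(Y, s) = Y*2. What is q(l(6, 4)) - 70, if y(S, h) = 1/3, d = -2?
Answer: -56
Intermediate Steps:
l(Y, s) = 2*Y
y(S, h) = 1/3
q(M) = 6 + 2*M/3 (q(M) = 6 - M/3*(-2) = 6 - (-2)*M/3 = 6 + 2*M/3)
q(l(6, 4)) - 70 = (6 + 2*(2*6)/3) - 70 = (6 + (2/3)*12) - 70 = (6 + 8) - 70 = 14 - 70 = -56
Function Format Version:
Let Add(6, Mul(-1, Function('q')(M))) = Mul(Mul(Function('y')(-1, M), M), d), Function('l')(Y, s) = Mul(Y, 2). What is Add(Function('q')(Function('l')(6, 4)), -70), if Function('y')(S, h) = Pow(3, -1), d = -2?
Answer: -56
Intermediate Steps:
Function('l')(Y, s) = Mul(2, Y)
Function('y')(S, h) = Rational(1, 3)
Function('q')(M) = Add(6, Mul(Rational(2, 3), M)) (Function('q')(M) = Add(6, Mul(-1, Mul(Mul(Rational(1, 3), M), -2))) = Add(6, Mul(-1, Mul(Rational(-2, 3), M))) = Add(6, Mul(Rational(2, 3), M)))
Add(Function('q')(Function('l')(6, 4)), -70) = Add(Add(6, Mul(Rational(2, 3), Mul(2, 6))), -70) = Add(Add(6, Mul(Rational(2, 3), 12)), -70) = Add(Add(6, 8), -70) = Add(14, -70) = -56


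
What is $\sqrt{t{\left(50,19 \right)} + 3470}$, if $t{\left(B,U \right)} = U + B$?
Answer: $\sqrt{3539} \approx 59.49$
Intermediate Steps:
$t{\left(B,U \right)} = B + U$
$\sqrt{t{\left(50,19 \right)} + 3470} = \sqrt{\left(50 + 19\right) + 3470} = \sqrt{69 + 3470} = \sqrt{3539}$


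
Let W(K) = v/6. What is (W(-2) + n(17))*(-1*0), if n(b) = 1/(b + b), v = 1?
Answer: 0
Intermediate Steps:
n(b) = 1/(2*b)
W(K) = 1/6
(W(-2) + n(17))*(-1*0) = (1/6 + (1/2)/17)*(-1*0) = (1/6 + (1/2)*(1/17))*0 = (1/6 + 1/34)*0 = (10/51)*0 = 0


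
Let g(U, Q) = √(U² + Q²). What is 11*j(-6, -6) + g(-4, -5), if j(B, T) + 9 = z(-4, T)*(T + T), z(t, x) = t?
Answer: 429 + √41 ≈ 435.40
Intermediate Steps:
j(B, T) = -9 - 8*T (j(B, T) = -9 - 4*(T + T) = -9 - 8*T)
g(U, Q) = √(Q² + U²)
11*j(-6, -6) + g(-4, -5) = 11*(-9 - 8*(-6)) + √((-5)² + (-4)²) = 11*(-9 + 48) + √(25 + 16) = 11*39 + √41 = 429 + √41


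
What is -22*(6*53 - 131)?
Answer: -4114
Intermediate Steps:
-22*(6*53 - 131) = -22*(318 - 131) = -22*187 = -4114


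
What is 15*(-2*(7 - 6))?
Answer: -30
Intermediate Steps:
15*(-2*(7 - 6)) = 15*(-2*1) = 15*(-2) = -30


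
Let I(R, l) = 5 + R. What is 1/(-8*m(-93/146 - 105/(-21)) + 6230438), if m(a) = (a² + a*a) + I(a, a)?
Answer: 5329/33199981862 ≈ 1.6051e-7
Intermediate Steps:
m(a) = 5 + a + 2*a² (m(a) = (a² + a*a) + (5 + a) = (a² + a²) + (5 + a) = 2*a² + (5 + a) = 5 + a + 2*a²)
1/(-8*m(-93/146 - 105/(-21)) + 6230438) = 1/(-8*(5 + (-93/146 - 105/(-21)) + 2*(-93/146 - 105/(-21))²) + 6230438) = 1/(-8*(5 + (-93*1/146 - 105*(-1/21)) + 2*(-93*1/146 - 105*(-1/21))²) + 6230438) = 1/(-8*(5 + (-93/146 + 5) + 2*(-93/146 + 5)²) + 6230438) = 1/(-8*(5 + 637/146 + 2*(637/146)²) + 6230438) = 1/(-8*(5 + 637/146 + 2*(405769/21316)) + 6230438) = 1/(-8*(5 + 637/146 + 405769/10658) + 6230438) = 1/(-8*252780/5329 + 6230438) = 1/(-2022240/5329 + 6230438) = 1/(33199981862/5329) = 5329/33199981862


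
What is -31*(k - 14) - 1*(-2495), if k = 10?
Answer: 2619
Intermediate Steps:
-31*(k - 14) - 1*(-2495) = -31*(10 - 14) - 1*(-2495) = -31*(-4) + 2495 = 124 + 2495 = 2619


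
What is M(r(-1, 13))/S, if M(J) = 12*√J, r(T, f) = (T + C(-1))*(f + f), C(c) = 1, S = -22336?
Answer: 0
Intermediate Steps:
r(T, f) = 2*f*(1 + T) (r(T, f) = (T + 1)*(f + f) = (1 + T)*(2*f) = 2*f*(1 + T))
M(r(-1, 13))/S = (12*√(2*13*(1 - 1)))/(-22336) = (12*√(2*13*0))*(-1/22336) = (12*√0)*(-1/22336) = (12*0)*(-1/22336) = 0*(-1/22336) = 0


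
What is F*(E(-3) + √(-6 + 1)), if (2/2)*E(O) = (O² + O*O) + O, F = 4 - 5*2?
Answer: -90 - 6*I*√5 ≈ -90.0 - 13.416*I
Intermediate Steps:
F = -6 (F = 4 - 10 = -6)
E(O) = O + 2*O² (E(O) = (O² + O*O) + O = (O² + O²) + O = 2*O² + O = O + 2*O²)
F*(E(-3) + √(-6 + 1)) = -6*(-3*(1 + 2*(-3)) + √(-6 + 1)) = -6*(-3*(1 - 6) + √(-5)) = -6*(-3*(-5) + I*√5) = -6*(15 + I*√5) = -90 - 6*I*√5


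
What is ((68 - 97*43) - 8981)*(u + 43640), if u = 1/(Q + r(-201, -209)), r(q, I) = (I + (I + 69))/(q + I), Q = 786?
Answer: -184205150412280/322609 ≈ -5.7099e+8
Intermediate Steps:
r(q, I) = (69 + 2*I)/(I + q) (r(q, I) = (I + (69 + I))/(I + q) = (69 + 2*I)/(I + q))
u = 410/322609 (u = 1/(786 + (69 + 2*(-209))/(-209 - 201)) = 1/(786 + (69 - 418)/(-410)) = 1/(786 - 1/410*(-349)) = 1/(786 + 349/410) = 1/(322609/410) = 410/322609 ≈ 0.0012709)
((68 - 97*43) - 8981)*(u + 43640) = ((68 - 97*43) - 8981)*(410/322609 + 43640) = ((68 - 4171) - 8981)*(14078657170/322609) = (-4103 - 8981)*(14078657170/322609) = -13084*14078657170/322609 = -184205150412280/322609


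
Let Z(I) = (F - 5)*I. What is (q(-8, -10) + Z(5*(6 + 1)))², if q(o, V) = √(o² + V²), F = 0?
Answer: 30789 - 700*√41 ≈ 26307.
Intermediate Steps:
q(o, V) = √(V² + o²)
Z(I) = -5*I (Z(I) = (0 - 5)*I = -5*I)
(q(-8, -10) + Z(5*(6 + 1)))² = (√((-10)² + (-8)²) - 25*(6 + 1))² = (√(100 + 64) - 25*7)² = (√164 - 5*35)² = (2*√41 - 175)² = (-175 + 2*√41)²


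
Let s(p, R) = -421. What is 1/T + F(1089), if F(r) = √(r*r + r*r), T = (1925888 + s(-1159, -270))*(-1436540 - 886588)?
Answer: -1/4473106300776 + 1089*√2 ≈ 1540.1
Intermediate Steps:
T = -4473106300776 (T = (1925888 - 421)*(-1436540 - 886588) = 1925467*(-2323128) = -4473106300776)
F(r) = √2*√(r²) (F(r) = √(r² + r²) = √(2*r²) = √2*√(r²))
1/T + F(1089) = 1/(-4473106300776) + √2*√(1089²) = -1/4473106300776 + √2*√1185921 = -1/4473106300776 + √2*1089 = -1/4473106300776 + 1089*√2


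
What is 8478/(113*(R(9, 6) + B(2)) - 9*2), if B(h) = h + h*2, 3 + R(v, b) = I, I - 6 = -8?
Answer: 8478/95 ≈ 89.242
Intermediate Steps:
I = -2 (I = 6 - 8 = -2)
R(v, b) = -5 (R(v, b) = -3 - 2 = -5)
B(h) = 3*h (B(h) = h + 2*h = 3*h)
8478/(113*(R(9, 6) + B(2)) - 9*2) = 8478/(113*(-5 + 3*2) - 9*2) = 8478/(113*(-5 + 6) - 18) = 8478/(113*1 - 18) = 8478/(113 - 18) = 8478/95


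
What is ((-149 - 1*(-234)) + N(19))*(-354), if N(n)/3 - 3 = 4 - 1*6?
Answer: -31152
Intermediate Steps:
N(n) = 3 (N(n) = 9 + 3*(4 - 1*6) = 9 + 3*(4 - 6) = 9 + 3*(-2) = 9 - 6 = 3)
((-149 - 1*(-234)) + N(19))*(-354) = ((-149 - 1*(-234)) + 3)*(-354) = ((-149 + 234) + 3)*(-354) = (85 + 3)*(-354) = 88*(-354) = -31152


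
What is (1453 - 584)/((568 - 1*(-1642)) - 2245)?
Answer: -869/35 ≈ -24.829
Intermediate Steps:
(1453 - 584)/((568 - 1*(-1642)) - 2245) = 869/((568 + 1642) - 2245) = 869/(2210 - 2245) = 869/(-35) = 869*(-1/35) = -869/35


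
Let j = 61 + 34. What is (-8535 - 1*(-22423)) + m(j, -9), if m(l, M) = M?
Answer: 13879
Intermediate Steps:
j = 95
(-8535 - 1*(-22423)) + m(j, -9) = (-8535 - 1*(-22423)) - 9 = (-8535 + 22423) - 9 = 13888 - 9 = 13879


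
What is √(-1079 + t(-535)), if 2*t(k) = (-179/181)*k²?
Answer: 3*I*√2076467114/362 ≈ 377.64*I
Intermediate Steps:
t(k) = -179*k²/362 (t(k) = ((-179/181)*k²)/2 = ((-179*1/181)*k²)/2 = (-179*k²/181)/2 = -179*k²/362)
√(-1079 + t(-535)) = √(-1079 - 179/362*(-535)²) = √(-1079 - 179/362*286225) = √(-1079 - 51234275/362) = √(-51624873/362) = 3*I*√2076467114/362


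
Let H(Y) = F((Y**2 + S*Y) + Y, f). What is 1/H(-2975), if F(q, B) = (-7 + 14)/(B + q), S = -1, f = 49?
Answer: 1264382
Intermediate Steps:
F(q, B) = 7/(B + q)
H(Y) = 7/(49 + Y**2) (H(Y) = 7/(49 + ((Y**2 - Y) + Y)) = 7/(49 + Y**2))
1/H(-2975) = 1/(7/(49 + (-2975)**2)) = 1/(7/(49 + 8850625)) = 1/(7/8850674) = 1/(7*(1/8850674)) = 1/(1/1264382) = 1264382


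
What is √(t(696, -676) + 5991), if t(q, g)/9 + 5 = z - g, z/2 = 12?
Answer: √12246 ≈ 110.66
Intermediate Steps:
z = 24 (z = 2*12 = 24)
t(q, g) = 171 - 9*g (t(q, g) = -45 + 9*(24 - g) = -45 + (216 - 9*g) = 171 - 9*g)
√(t(696, -676) + 5991) = √((171 - 9*(-676)) + 5991) = √((171 + 6084) + 5991) = √(6255 + 5991) = √12246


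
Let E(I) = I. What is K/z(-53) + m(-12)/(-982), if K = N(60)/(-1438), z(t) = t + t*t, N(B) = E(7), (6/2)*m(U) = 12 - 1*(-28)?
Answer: -79272871/5837687544 ≈ -0.013580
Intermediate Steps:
m(U) = 40/3 (m(U) = (12 - 1*(-28))/3 = (12 + 28)/3 = (⅓)*40 = 40/3)
N(B) = 7
z(t) = t + t²
K = -7/1438 (K = 7/(-1438) = 7*(-1/1438) = -7/1438 ≈ -0.0048679)
K/z(-53) + m(-12)/(-982) = -7*(-1/(53*(1 - 53)))/1438 + (40/3)/(-982) = -7/(1438*((-53*(-52)))) + (40/3)*(-1/982) = -7/1438/2756 - 20/1473 = -7/1438*1/2756 - 20/1473 = -7/3963128 - 20/1473 = -79272871/5837687544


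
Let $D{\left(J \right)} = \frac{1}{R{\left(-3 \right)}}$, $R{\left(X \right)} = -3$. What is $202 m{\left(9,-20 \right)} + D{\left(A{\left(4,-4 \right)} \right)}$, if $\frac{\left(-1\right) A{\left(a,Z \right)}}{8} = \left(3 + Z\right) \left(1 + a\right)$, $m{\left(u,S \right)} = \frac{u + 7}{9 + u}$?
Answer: $\frac{1613}{9} \approx 179.22$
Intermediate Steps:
$m{\left(u,S \right)} = \frac{7 + u}{9 + u}$
$A{\left(a,Z \right)} = - 8 \left(1 + a\right) \left(3 + Z\right)$ ($A{\left(a,Z \right)} = - 8 \left(3 + Z\right) \left(1 + a\right) = - 8 \left(1 + a\right) \left(3 + Z\right)$)
$D{\left(J \right)} = - \frac{1}{3}$ ($D{\left(J \right)} = \frac{1}{-3} = - \frac{1}{3}$)
$202 m{\left(9,-20 \right)} + D{\left(A{\left(4,-4 \right)} \right)} = 202 \frac{7 + 9}{9 + 9} - \frac{1}{3} = 202 \cdot \frac{1}{18} \cdot 16 - \frac{1}{3} = 202 \cdot \frac{8}{9} - \frac{1}{3} = \frac{1616}{9} - \frac{1}{3} = \frac{1613}{9}$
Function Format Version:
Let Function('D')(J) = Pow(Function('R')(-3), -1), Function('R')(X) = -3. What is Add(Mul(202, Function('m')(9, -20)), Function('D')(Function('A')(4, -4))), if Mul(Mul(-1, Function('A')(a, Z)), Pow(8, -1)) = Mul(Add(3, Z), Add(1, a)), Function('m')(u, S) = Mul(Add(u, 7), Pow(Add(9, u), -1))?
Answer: Rational(1613, 9) ≈ 179.22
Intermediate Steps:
Function('m')(u, S) = Mul(Pow(Add(9, u), -1), Add(7, u)) (Function('m')(u, S) = Mul(Add(7, u), Pow(Add(9, u), -1)) = Mul(Pow(Add(9, u), -1), Add(7, u)))
Function('A')(a, Z) = Mul(-8, Add(1, a), Add(3, Z)) (Function('A')(a, Z) = Mul(-8, Mul(Add(3, Z), Add(1, a))) = Mul(-8, Mul(Add(1, a), Add(3, Z))) = Mul(-8, Add(1, a), Add(3, Z)))
Function('D')(J) = Rational(-1, 3) (Function('D')(J) = Pow(-3, -1) = Rational(-1, 3))
Add(Mul(202, Function('m')(9, -20)), Function('D')(Function('A')(4, -4))) = Add(Mul(202, Mul(Pow(Add(9, 9), -1), Add(7, 9))), Rational(-1, 3)) = Add(Mul(202, Mul(Pow(18, -1), 16)), Rational(-1, 3)) = Add(Mul(202, Mul(Rational(1, 18), 16)), Rational(-1, 3)) = Add(Mul(202, Rational(8, 9)), Rational(-1, 3)) = Add(Rational(1616, 9), Rational(-1, 3)) = Rational(1613, 9)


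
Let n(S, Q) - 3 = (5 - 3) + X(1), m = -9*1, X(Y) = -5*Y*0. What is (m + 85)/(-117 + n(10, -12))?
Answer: -19/28 ≈ -0.67857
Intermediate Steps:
X(Y) = 0
m = -9
n(S, Q) = 5 (n(S, Q) = 3 + ((5 - 3) + 0) = 3 + (2 + 0) = 3 + 2 = 5)
(m + 85)/(-117 + n(10, -12)) = (-9 + 85)/(-117 + 5) = 76/(-112) = -1/112*76 = -19/28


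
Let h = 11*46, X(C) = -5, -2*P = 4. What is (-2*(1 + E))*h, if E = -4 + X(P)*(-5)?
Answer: -22264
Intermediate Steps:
P = -2 (P = -½*4 = -2)
E = 21 (E = -4 - 5*(-5) = -4 + 25 = 21)
h = 506
(-2*(1 + E))*h = -2*(1 + 21)*506 = -2*22*506 = -44*506 = -22264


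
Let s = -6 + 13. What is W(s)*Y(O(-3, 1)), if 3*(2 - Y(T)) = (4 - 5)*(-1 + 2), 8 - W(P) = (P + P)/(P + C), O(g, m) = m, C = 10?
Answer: 854/51 ≈ 16.745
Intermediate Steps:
s = 7
W(P) = 8 - 2*P/(10 + P) (W(P) = 8 - (P + P)/(P + 10) = 8 - 2*P/(10 + P))
Y(T) = 7/3 (Y(T) = 2 - (4 - 5)*(-1 + 2)/3 = 2 - (-1)/3 = 2 - ⅓*(-1) = 2 + ⅓ = 7/3)
W(s)*Y(O(-3, 1)) = (2*(40 + 3*7)/(10 + 7))*(7/3) = (2*(40 + 21)/17)*(7/3) = (2*(1/17)*61)*(7/3) = (122/17)*(7/3) = 854/51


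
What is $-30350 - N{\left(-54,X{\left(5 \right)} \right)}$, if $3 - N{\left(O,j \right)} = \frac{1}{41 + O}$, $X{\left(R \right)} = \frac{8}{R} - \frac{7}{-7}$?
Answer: $- \frac{394590}{13} \approx -30353.0$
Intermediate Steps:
$X{\left(R \right)} = 1 + \frac{8}{R}$ ($X{\left(R \right)} = \frac{8}{R} - -1 = \frac{8}{R} + 1 = 1 + \frac{8}{R}$)
$N{\left(O,j \right)} = 3 - \frac{1}{41 + O}$
$-30350 - N{\left(-54,X{\left(5 \right)} \right)} = -30350 - \frac{122 + 3 \left(-54\right)}{41 - 54} = -30350 - \frac{122 - 162}{-13} = -30350 - \left(- \frac{1}{13}\right) \left(-40\right) = -30350 - \frac{40}{13} = - \frac{394590}{13}$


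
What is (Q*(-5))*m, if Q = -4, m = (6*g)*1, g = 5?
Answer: 600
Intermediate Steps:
m = 30 (m = (6*5)*1 = 30*1 = 30)
(Q*(-5))*m = -4*(-5)*30 = 20*30 = 600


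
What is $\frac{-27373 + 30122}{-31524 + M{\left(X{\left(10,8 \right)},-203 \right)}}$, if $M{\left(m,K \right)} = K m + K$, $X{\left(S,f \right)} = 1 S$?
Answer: $- \frac{2749}{33757} \approx -0.081435$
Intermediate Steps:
$X{\left(S,f \right)} = S$
$M{\left(m,K \right)} = K + K m$
$\frac{-27373 + 30122}{-31524 + M{\left(X{\left(10,8 \right)},-203 \right)}} = \frac{-27373 + 30122}{-31524 - 203 \left(1 + 10\right)} = \frac{2749}{-31524 - 2233} = \frac{2749}{-33757} = 2749 \left(- \frac{1}{33757}\right) = - \frac{2749}{33757}$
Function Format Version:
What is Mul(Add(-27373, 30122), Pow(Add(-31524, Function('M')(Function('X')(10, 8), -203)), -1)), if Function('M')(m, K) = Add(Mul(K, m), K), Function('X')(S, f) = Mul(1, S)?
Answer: Rational(-2749, 33757) ≈ -0.081435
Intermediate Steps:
Function('X')(S, f) = S
Function('M')(m, K) = Add(K, Mul(K, m))
Mul(Add(-27373, 30122), Pow(Add(-31524, Function('M')(Function('X')(10, 8), -203)), -1)) = Mul(Add(-27373, 30122), Pow(Add(-31524, Mul(-203, Add(1, 10))), -1)) = Mul(2749, Pow(Add(-31524, Mul(-203, 11)), -1)) = Mul(2749, Pow(Add(-31524, -2233), -1)) = Mul(2749, Pow(-33757, -1)) = Mul(2749, Rational(-1, 33757)) = Rational(-2749, 33757)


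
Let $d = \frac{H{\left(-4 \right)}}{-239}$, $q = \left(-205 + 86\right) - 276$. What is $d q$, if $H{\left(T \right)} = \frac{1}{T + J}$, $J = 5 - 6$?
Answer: $- \frac{79}{239} \approx -0.33054$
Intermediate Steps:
$J = -1$ ($J = 5 - 6 = -1$)
$H{\left(T \right)} = \frac{1}{-1 + T}$ ($H{\left(T \right)} = \frac{1}{T - 1} = \frac{1}{-1 + T}$)
$q = -395$ ($q = -119 - 276 = -395$)
$d = \frac{1}{1195}$ ($d = \frac{1}{\left(-1 - 4\right) \left(-239\right)} = \frac{1}{-5} \left(- \frac{1}{239}\right) = \left(- \frac{1}{5}\right) \left(- \frac{1}{239}\right) = \frac{1}{1195} \approx 0.00083682$)
$d q = \frac{1}{1195} \left(-395\right) = - \frac{79}{239}$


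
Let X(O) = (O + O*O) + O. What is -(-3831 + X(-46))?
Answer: 1807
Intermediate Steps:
X(O) = O² + 2*O (X(O) = (O + O²) + O = O² + 2*O)
-(-3831 + X(-46)) = -(-3831 - 46*(2 - 46)) = -(-3831 - 46*(-44)) = -(-3831 + 2024) = -1*(-1807) = 1807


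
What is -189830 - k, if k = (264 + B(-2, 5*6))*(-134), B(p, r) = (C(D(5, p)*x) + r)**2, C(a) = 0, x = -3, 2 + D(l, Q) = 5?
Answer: -33854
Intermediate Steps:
D(l, Q) = 3 (D(l, Q) = -2 + 5 = 3)
B(p, r) = r**2 (B(p, r) = (0 + r)**2 = r**2)
k = -155976 (k = (264 + (5*6)**2)*(-134) = (264 + 30**2)*(-134) = (264 + 900)*(-134) = 1164*(-134) = -155976)
-189830 - k = -189830 - 1*(-155976) = -189830 + 155976 = -33854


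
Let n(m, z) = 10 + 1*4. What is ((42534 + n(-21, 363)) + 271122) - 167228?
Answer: 146442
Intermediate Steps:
n(m, z) = 14 (n(m, z) = 10 + 4 = 14)
((42534 + n(-21, 363)) + 271122) - 167228 = ((42534 + 14) + 271122) - 167228 = (42548 + 271122) - 167228 = 313670 - 167228 = 146442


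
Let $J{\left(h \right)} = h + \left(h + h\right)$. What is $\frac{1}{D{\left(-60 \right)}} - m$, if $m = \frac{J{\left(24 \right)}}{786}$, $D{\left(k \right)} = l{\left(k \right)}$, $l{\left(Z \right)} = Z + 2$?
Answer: $- \frac{827}{7598} \approx -0.10884$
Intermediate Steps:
$l{\left(Z \right)} = 2 + Z$
$J{\left(h \right)} = 3 h$ ($J{\left(h \right)} = h + 2 h = 3 h$)
$D{\left(k \right)} = 2 + k$
$m = \frac{12}{131}$ ($m = \frac{3 \cdot 24}{786} = 72 \cdot \frac{1}{786} = \frac{12}{131} \approx 0.091603$)
$\frac{1}{D{\left(-60 \right)}} - m = \frac{1}{2 - 60} - \frac{12}{131} = \frac{1}{-58} - \frac{12}{131} = - \frac{1}{58} - \frac{12}{131} = - \frac{827}{7598}$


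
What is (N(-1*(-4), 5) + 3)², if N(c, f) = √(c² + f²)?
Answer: (3 + √41)² ≈ 88.419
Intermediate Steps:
(N(-1*(-4), 5) + 3)² = (√((-1*(-4))² + 5²) + 3)² = (√(4² + 25) + 3)² = (√(16 + 25) + 3)² = (√41 + 3)² = (3 + √41)²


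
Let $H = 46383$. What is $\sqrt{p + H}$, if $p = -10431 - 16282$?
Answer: $\sqrt{19670} \approx 140.25$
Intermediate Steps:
$p = -26713$
$\sqrt{p + H} = \sqrt{-26713 + 46383} = \sqrt{19670}$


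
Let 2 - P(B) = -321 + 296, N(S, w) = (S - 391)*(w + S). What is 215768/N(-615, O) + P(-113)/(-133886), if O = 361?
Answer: 7220353825/8552771566 ≈ 0.84421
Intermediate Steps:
N(S, w) = (-391 + S)*(S + w)
P(B) = 27 (P(B) = 2 - (-321 + 296) = 2 - 1*(-25) = 2 + 25 = 27)
215768/N(-615, O) + P(-113)/(-133886) = 215768/((-615)² - 391*(-615) - 391*361 - 615*361) + 27/(-133886) = 215768/(378225 + 240465 - 141151 - 222015) + 27*(-1/133886) = 215768/255524 - 27/133886 = 215768*(1/255524) - 27/133886 = 53942/63881 - 27/133886 = 7220353825/8552771566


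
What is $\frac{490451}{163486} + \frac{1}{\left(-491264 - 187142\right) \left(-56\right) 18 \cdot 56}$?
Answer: $\frac{9390827608897487}{3130320546710784} \approx 3.0$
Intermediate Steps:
$\frac{490451}{163486} + \frac{1}{\left(-491264 - 187142\right) \left(-56\right) 18 \cdot 56} = 490451 \cdot \frac{1}{163486} + \frac{1}{\left(-678406\right) \left(\left(-1008\right) 56\right)} = \frac{490451}{163486} - \frac{1}{678406 \left(-56448\right)} = \frac{490451}{163486} - - \frac{1}{38294661888} = \frac{490451}{163486} + \frac{1}{38294661888} = \frac{9390827608897487}{3130320546710784}$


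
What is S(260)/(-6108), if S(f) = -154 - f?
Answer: 69/1018 ≈ 0.067780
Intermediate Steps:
S(260)/(-6108) = (-154 - 1*260)/(-6108) = (-154 - 260)*(-1/6108) = -414*(-1/6108) = 69/1018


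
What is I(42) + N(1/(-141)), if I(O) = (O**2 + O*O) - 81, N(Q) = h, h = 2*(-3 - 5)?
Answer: 3431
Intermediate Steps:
h = -16 (h = 2*(-8) = -16)
N(Q) = -16
I(O) = -81 + 2*O**2 (I(O) = (O**2 + O**2) - 81 = 2*O**2 - 81 = -81 + 2*O**2)
I(42) + N(1/(-141)) = (-81 + 2*42**2) - 16 = (-81 + 2*1764) - 16 = (-81 + 3528) - 16 = 3447 - 16 = 3431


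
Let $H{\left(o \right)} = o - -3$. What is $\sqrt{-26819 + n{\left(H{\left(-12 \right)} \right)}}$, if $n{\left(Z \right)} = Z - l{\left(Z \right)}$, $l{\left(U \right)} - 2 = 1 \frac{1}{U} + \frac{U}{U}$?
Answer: $\frac{i \sqrt{241478}}{3} \approx 163.8 i$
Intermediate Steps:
$l{\left(U \right)} = 3 + \frac{1}{U}$ ($l{\left(U \right)} = 2 + \left(1 \frac{1}{U} + \frac{U}{U}\right) = 2 + \left(\frac{1}{U} + 1\right) = 2 + \left(1 + \frac{1}{U}\right) = 3 + \frac{1}{U}$)
$H{\left(o \right)} = 3 + o$ ($H{\left(o \right)} = o + 3 = 3 + o$)
$n{\left(Z \right)} = -3 + Z - \frac{1}{Z}$ ($n{\left(Z \right)} = Z - \left(3 + \frac{1}{Z}\right) = -3 + Z - \frac{1}{Z}$)
$\sqrt{-26819 + n{\left(H{\left(-12 \right)} \right)}} = \sqrt{-26819 - \left(12 + \frac{1}{3 - 12}\right)} = \sqrt{-26819 - \frac{107}{9}} = \sqrt{- \frac{241478}{9}} = \frac{i \sqrt{241478}}{3}$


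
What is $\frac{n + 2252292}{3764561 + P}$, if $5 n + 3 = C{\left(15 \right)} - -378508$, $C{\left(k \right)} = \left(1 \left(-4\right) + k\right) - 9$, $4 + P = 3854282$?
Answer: $\frac{3879989}{12698065} \approx 0.30556$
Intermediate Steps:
$P = 3854278$ ($P = -4 + 3854282 = 3854278$)
$C{\left(k \right)} = -13 + k$ ($C{\left(k \right)} = \left(-4 + k\right) - 9 = -13 + k$)
$n = \frac{378507}{5}$ ($n = - \frac{3}{5} + \frac{\left(-13 + 15\right) - -378508}{5} = - \frac{3}{5} + \frac{2 + 378508}{5} = - \frac{3}{5} + \frac{1}{5} \cdot 378510 = - \frac{3}{5} + 75702 = \frac{378507}{5} \approx 75701.0$)
$\frac{n + 2252292}{3764561 + P} = \frac{\frac{378507}{5} + 2252292}{3764561 + 3854278} = \frac{11639967}{5 \cdot 7618839} = \frac{11639967}{5} \cdot \frac{1}{7618839} = \frac{3879989}{12698065}$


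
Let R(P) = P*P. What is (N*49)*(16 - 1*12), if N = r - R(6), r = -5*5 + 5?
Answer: -10976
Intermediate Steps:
R(P) = P²
r = -20 (r = -25 + 5 = -20)
N = -56 (N = -20 - 1*6² = -20 - 1*36 = -20 - 36 = -56)
(N*49)*(16 - 1*12) = (-56*49)*(16 - 1*12) = -2744*(16 - 12) = -2744*4 = -10976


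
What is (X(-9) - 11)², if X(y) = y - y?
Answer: 121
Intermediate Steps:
X(y) = 0
(X(-9) - 11)² = (0 - 11)² = (-11)² = 121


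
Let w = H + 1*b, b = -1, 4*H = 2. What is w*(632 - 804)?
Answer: 86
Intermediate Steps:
H = 1/2 (H = (1/4)*2 = 1/2 ≈ 0.50000)
w = -1/2 (w = 1/2 + 1*(-1) = 1/2 - 1 = -1/2 ≈ -0.50000)
w*(632 - 804) = -(632 - 804)/2 = -1/2*(-172) = 86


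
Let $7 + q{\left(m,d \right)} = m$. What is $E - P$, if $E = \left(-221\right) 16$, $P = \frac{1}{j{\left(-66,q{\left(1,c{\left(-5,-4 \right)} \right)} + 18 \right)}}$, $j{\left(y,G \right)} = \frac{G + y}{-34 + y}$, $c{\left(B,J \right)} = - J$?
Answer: $- \frac{95522}{27} \approx -3537.9$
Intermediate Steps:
$q{\left(m,d \right)} = -7 + m$
$j{\left(y,G \right)} = \frac{G + y}{-34 + y}$
$P = \frac{50}{27}$ ($P = \frac{1}{\frac{1}{-34 - 66} \left(\left(\left(-7 + 1\right) + 18\right) - 66\right)} = \frac{1}{\frac{1}{-100} \left(\left(-6 + 18\right) - 66\right)} = \frac{1}{\left(- \frac{1}{100}\right) \left(12 - 66\right)} = \frac{1}{\left(- \frac{1}{100}\right) \left(-54\right)} = \frac{1}{\frac{27}{50}} = \frac{50}{27} \approx 1.8519$)
$E = -3536$
$E - P = -3536 - \frac{50}{27} = - \frac{95522}{27}$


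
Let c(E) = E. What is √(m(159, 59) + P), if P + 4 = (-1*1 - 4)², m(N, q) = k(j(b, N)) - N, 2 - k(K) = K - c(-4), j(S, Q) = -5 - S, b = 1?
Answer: I*√134 ≈ 11.576*I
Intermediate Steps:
k(K) = -2 - K (k(K) = 2 - (K - 1*(-4)) = 2 - (K + 4) = 2 - (4 + K) = 2 + (-4 - K) = -2 - K)
m(N, q) = 4 - N (m(N, q) = (-2 - (-5 - 1*1)) - N = (-2 - (-5 - 1)) - N = (-2 - 1*(-6)) - N = (-2 + 6) - N = 4 - N)
P = 21 (P = -4 + (-1*1 - 4)² = -4 + (-1 - 4)² = -4 + (-5)² = -4 + 25 = 21)
√(m(159, 59) + P) = √((4 - 1*159) + 21) = √((4 - 159) + 21) = √(-155 + 21) = √(-134) = I*√134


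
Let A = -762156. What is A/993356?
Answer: -190539/248339 ≈ -0.76725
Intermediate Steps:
A/993356 = -762156/993356 = -762156*1/993356 = -190539/248339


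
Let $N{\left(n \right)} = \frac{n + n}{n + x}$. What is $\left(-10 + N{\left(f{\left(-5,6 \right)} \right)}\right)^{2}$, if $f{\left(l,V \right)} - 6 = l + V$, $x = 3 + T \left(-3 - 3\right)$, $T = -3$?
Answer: $\frac{361}{4} \approx 90.25$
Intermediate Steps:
$x = 21$ ($x = 3 - 3 \left(-3 - 3\right) = 3 - -18 = 3 + 18 = 21$)
$f{\left(l,V \right)} = 6 + V + l$ ($f{\left(l,V \right)} = 6 + \left(l + V\right) = 6 + \left(V + l\right) = 6 + V + l$)
$N{\left(n \right)} = \frac{2 n}{21 + n}$ ($N{\left(n \right)} = \frac{n + n}{n + 21} = \frac{2 n}{21 + n}$)
$\left(-10 + N{\left(f{\left(-5,6 \right)} \right)}\right)^{2} = \left(-10 + \frac{2 \left(6 + 6 - 5\right)}{21 + \left(6 + 6 - 5\right)}\right)^{2} = \left(-10 + 2 \cdot 7 \frac{1}{21 + 7}\right)^{2} = \left(-10 + 2 \cdot 7 \cdot \frac{1}{28}\right)^{2} = \left(-10 + \frac{1}{2}\right)^{2} = \left(- \frac{19}{2}\right)^{2} = \frac{361}{4}$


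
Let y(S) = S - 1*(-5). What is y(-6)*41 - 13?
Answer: -54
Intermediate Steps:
y(S) = 5 + S (y(S) = S + 5 = 5 + S)
y(-6)*41 - 13 = (5 - 6)*41 - 13 = -1*41 - 13 = -41 - 13 = -54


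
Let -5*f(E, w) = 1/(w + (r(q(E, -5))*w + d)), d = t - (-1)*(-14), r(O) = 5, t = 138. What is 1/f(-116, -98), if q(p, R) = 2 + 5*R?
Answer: 2320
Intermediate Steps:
d = 124 (d = 138 - (-1)*(-14) = 138 - 1*14 = 138 - 14 = 124)
f(E, w) = -1/(5*(124 + 6*w)) (f(E, w) = -1/(5*(w + (5*w + 124))) = -1/(5*(w + (124 + 5*w))) = -1/(5*(124 + 6*w)))
1/f(-116, -98) = 1/(-1/(620 + 30*(-98))) = 1/(-1/(620 - 2940)) = 1/(-1/(-2320)) = 1/(-1*(-1/2320)) = 1/(1/2320) = 2320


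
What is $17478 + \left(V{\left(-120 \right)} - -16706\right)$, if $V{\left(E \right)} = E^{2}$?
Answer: $48584$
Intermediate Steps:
$17478 + \left(V{\left(-120 \right)} - -16706\right) = 17478 + \left(\left(-120\right)^{2} - -16706\right) = 17478 + \left(14400 + 16706\right) = 17478 + 31106 = 48584$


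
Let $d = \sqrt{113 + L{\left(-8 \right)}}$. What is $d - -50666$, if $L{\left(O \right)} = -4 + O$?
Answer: $50666 + \sqrt{101} \approx 50676.0$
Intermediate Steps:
$d = \sqrt{101}$ ($d = \sqrt{113 - 12} = \sqrt{101} \approx 10.05$)
$d - -50666 = \sqrt{101} - -50666 = \sqrt{101} + 50666 = 50666 + \sqrt{101}$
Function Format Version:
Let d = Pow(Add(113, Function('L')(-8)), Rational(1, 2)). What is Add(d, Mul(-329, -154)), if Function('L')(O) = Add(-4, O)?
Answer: Add(50666, Pow(101, Rational(1, 2))) ≈ 50676.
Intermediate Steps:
d = Pow(101, Rational(1, 2)) (d = Pow(Add(113, Add(-4, -8)), Rational(1, 2)) = Pow(Add(113, -12), Rational(1, 2)) = Pow(101, Rational(1, 2)) ≈ 10.050)
Add(d, Mul(-329, -154)) = Add(Pow(101, Rational(1, 2)), Mul(-329, -154)) = Add(Pow(101, Rational(1, 2)), 50666) = Add(50666, Pow(101, Rational(1, 2)))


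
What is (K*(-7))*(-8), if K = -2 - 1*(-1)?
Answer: -56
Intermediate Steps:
K = -1 (K = -2 + 1 = -1)
(K*(-7))*(-8) = -1*(-7)*(-8) = 7*(-8) = -56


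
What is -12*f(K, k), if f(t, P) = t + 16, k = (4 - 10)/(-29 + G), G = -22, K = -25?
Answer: 108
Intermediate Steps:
k = 2/17 (k = (4 - 10)/(-29 - 22) = -6/(-51) = -6*(-1/51) = 2/17 ≈ 0.11765)
f(t, P) = 16 + t
-12*f(K, k) = -12*(16 - 25) = -12*(-9) = 108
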